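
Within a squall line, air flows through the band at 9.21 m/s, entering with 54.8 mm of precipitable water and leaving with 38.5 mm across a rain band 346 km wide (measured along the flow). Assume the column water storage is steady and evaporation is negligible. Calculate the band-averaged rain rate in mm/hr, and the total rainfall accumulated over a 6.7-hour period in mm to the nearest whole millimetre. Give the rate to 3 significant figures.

Column moisture flux per unit crosswind length is F = V × PW.
Inflow: F_in = 9.21 × 54.8 = 504.708 mm·m/s
Outflow: F_out = 9.21 × 38.5 = 354.585 mm·m/s
Steady-state rate R = (F_in − F_out)/L = (504.708 − 354.585) / 346000 m = 4.339e-04 mm/s.
R = 4.339e-04 × 3600 = 1.56 mm/hr.
Over 6.7 h: total = 1.56 × 6.7 = 10.452 ≈ 10 mm.

R ≈ 1.56 mm/hr; total ≈ 10 mm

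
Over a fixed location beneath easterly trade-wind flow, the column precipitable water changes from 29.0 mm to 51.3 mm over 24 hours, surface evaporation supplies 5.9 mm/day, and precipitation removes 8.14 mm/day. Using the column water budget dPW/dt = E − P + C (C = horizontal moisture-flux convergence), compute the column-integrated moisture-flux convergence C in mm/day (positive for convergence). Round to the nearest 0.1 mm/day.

dPW/dt = (51.3 − 29.0) mm / (24/24 day) = +22.300 mm/day.
C = dPW/dt − E + P = (+22.300) − 5.9 + 8.14 = 24.5 mm/day.

C ≈ 24.5 mm/day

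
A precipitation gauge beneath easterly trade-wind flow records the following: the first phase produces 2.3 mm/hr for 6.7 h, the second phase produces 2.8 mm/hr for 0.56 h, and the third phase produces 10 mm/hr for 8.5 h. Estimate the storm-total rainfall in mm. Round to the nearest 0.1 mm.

Total = Σ Rᵢ Δtᵢ = 2.3 × 6.7 + 2.8 × 0.56 + 10 × 8.5
      = 15.41 + 1.568 + 85 = 102.0 mm.

total ≈ 102.0 mm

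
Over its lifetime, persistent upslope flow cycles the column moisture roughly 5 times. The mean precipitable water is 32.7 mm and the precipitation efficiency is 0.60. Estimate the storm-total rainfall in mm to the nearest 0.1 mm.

rainfall ≈ 98.1 mm

Each cycle deposits ε × PW = 0.60 × 32.7 = 19.62 mm.
Over 5 cycles: 5 × 19.62 = 98.1 mm.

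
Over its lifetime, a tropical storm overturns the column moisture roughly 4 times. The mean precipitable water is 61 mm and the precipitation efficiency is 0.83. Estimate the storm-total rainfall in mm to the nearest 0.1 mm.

Each cycle deposits ε × PW = 0.83 × 61 = 50.63 mm.
Over 4 cycles: 4 × 50.63 = 202.5 mm.

rainfall ≈ 202.5 mm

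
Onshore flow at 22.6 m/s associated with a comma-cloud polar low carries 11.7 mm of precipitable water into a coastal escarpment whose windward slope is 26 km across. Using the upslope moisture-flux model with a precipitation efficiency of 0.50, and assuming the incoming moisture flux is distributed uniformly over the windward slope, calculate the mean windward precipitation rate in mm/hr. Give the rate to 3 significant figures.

R ≈ 18.3 mm/hr

Incoming column moisture flux per unit ridge length: F = V × PW = 22.6 × 11.7 = 264.42 mm·m/s.
Spread over the 26 km slope with efficiency ε = 0.50: R = ε·F/W = 0.50 × 264.42 / 26000 m = 5.085e-03 mm/s.
R = 5.085e-03 × 3600 = 18.3 mm/hr.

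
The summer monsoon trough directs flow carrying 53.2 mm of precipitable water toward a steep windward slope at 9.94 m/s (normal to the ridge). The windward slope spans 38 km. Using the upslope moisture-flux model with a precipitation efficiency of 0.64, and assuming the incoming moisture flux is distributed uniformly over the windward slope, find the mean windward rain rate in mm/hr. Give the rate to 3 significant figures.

R ≈ 32.1 mm/hr

Incoming column moisture flux per unit ridge length: F = V × PW = 9.94 × 53.2 = 528.808 mm·m/s.
Spread over the 38 km slope with efficiency ε = 0.64: R = ε·F/W = 0.64 × 528.808 / 38000 m = 8.906e-03 mm/s.
R = 8.906e-03 × 3600 = 32.1 mm/hr.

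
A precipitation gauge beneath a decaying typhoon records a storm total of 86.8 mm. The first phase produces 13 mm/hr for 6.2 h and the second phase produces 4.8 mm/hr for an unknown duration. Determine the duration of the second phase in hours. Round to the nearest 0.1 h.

Known phases: 13 × 6.2 = 80.6 mm.
Remaining depth = 86.8 − 80.6 = 6.2 mm.
Duration = 6.2 / 4.8 = 1.3 h.

duration ≈ 1.3 h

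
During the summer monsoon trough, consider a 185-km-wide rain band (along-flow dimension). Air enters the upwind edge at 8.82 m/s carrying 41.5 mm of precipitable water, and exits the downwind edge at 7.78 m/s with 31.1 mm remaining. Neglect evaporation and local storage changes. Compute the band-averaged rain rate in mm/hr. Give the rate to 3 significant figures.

R ≈ 2.41 mm/hr

Column moisture flux per unit crosswind length is F = V × PW.
Inflow: F_in = 8.82 × 41.5 = 366.03 mm·m/s
Outflow: F_out = 7.78 × 31.1 = 241.958 mm·m/s
Steady-state rate R = (F_in − F_out)/L = (366.03 − 241.958) / 185000 m = 6.707e-04 mm/s.
R = 6.707e-04 × 3600 = 2.41 mm/hr.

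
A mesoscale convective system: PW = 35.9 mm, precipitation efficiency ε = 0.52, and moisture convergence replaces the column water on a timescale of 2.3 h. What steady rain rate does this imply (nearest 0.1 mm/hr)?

R ≈ 8.1 mm/hr

Each overturning extracts ε × PW = 0.52 × 35.9 = 18.668 mm.
Rate = ε·PW / τ = 18.668 / 2.3 h = 8.1 mm/hr.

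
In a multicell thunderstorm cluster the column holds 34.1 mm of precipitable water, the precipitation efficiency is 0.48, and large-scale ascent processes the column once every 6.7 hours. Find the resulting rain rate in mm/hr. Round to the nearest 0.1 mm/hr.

Each overturning extracts ε × PW = 0.48 × 34.1 = 16.368 mm.
Rate = ε·PW / τ = 16.368 / 6.7 h = 2.4 mm/hr.

R ≈ 2.4 mm/hr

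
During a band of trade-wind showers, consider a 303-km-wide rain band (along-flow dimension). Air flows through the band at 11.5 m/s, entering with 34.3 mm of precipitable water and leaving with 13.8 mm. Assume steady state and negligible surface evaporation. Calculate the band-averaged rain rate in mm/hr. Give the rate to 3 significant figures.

R ≈ 2.80 mm/hr

Column moisture flux per unit crosswind length is F = V × PW.
Inflow: F_in = 11.5 × 34.3 = 394.45 mm·m/s
Outflow: F_out = 11.5 × 13.8 = 158.7 mm·m/s
Steady-state rate R = (F_in − F_out)/L = (394.45 − 158.7) / 303000 m = 7.781e-04 mm/s.
R = 7.781e-04 × 3600 = 2.80 mm/hr.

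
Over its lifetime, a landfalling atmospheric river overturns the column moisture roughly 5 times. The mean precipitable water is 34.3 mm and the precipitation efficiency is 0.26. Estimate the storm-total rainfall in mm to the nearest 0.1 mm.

rainfall ≈ 44.6 mm

Each cycle deposits ε × PW = 0.26 × 34.3 = 8.918 mm.
Over 5 cycles: 5 × 8.918 = 44.6 mm.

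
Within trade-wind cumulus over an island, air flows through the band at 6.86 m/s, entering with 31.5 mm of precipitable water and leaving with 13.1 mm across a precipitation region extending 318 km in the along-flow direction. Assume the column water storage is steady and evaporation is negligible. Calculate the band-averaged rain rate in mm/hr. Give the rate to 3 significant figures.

Column moisture flux per unit crosswind length is F = V × PW.
Inflow: F_in = 6.86 × 31.5 = 216.09 mm·m/s
Outflow: F_out = 6.86 × 13.1 = 89.866 mm·m/s
Steady-state rate R = (F_in − F_out)/L = (216.09 − 89.866) / 318000 m = 3.969e-04 mm/s.
R = 3.969e-04 × 3600 = 1.43 mm/hr.

R ≈ 1.43 mm/hr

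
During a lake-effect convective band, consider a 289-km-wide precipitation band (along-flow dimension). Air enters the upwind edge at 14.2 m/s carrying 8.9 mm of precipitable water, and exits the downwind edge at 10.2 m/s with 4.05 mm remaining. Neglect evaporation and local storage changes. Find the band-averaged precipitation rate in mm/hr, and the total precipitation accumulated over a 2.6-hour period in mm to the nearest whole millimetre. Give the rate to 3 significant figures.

R ≈ 1.06 mm/hr; total ≈ 3 mm

Column moisture flux per unit crosswind length is F = V × PW.
Inflow: F_in = 14.2 × 8.9 = 126.38 mm·m/s
Outflow: F_out = 10.2 × 4.05 = 41.31 mm·m/s
Steady-state rate R = (F_in − F_out)/L = (126.38 − 41.31) / 289000 m = 2.944e-04 mm/s.
R = 2.944e-04 × 3600 = 1.06 mm/hr.
Over 2.6 h: total = 1.06 × 2.6 = 2.756 ≈ 3 mm.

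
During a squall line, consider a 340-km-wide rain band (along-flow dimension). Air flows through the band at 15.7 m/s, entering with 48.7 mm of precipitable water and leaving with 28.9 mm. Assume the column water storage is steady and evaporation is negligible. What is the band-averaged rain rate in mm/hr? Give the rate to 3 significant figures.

Column moisture flux per unit crosswind length is F = V × PW.
Inflow: F_in = 15.7 × 48.7 = 764.59 mm·m/s
Outflow: F_out = 15.7 × 28.9 = 453.73 mm·m/s
Steady-state rate R = (F_in − F_out)/L = (764.59 − 453.73) / 340000 m = 9.143e-04 mm/s.
R = 9.143e-04 × 3600 = 3.29 mm/hr.

R ≈ 3.29 mm/hr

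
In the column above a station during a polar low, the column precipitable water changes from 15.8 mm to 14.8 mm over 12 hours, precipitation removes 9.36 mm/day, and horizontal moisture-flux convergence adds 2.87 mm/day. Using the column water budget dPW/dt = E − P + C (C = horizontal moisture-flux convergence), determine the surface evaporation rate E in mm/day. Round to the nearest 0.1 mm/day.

E ≈ 4.5 mm/day

dPW/dt = (14.8 − 15.8) mm / (12/24 day) = -2.000 mm/day.
E = dPW/dt + P − C = (-2.000) + 9.36 − (2.87) = 4.5 mm/day.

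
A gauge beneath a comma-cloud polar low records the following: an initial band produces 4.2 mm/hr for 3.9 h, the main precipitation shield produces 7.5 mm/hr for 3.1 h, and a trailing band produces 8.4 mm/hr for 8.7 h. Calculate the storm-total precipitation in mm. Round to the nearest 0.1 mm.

total ≈ 112.7 mm

Total = Σ Rᵢ Δtᵢ = 4.2 × 3.9 + 7.5 × 3.1 + 8.4 × 8.7
      = 16.38 + 23.25 + 73.08 = 112.7 mm.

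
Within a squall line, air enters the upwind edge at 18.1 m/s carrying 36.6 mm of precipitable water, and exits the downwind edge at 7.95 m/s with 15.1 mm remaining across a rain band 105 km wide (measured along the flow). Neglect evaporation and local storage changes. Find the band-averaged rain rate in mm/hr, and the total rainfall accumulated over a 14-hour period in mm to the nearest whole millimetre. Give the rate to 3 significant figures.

R ≈ 18.6 mm/hr; total ≈ 260 mm

Column moisture flux per unit crosswind length is F = V × PW.
Inflow: F_in = 18.1 × 36.6 = 662.46 mm·m/s
Outflow: F_out = 7.95 × 15.1 = 120.045 mm·m/s
Steady-state rate R = (F_in − F_out)/L = (662.46 − 120.045) / 105000 m = 5.166e-03 mm/s.
R = 5.166e-03 × 3600 = 18.6 mm/hr.
Over 14 h: total = 18.6 × 14 = 260.4 ≈ 260 mm.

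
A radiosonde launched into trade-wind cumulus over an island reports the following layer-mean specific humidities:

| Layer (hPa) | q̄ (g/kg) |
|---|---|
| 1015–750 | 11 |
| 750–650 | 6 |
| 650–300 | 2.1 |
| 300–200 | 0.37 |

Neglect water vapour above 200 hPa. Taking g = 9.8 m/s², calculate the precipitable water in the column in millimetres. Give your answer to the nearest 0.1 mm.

PW ≈ 43.7 mm

Precipitable water is the column-integrated vapour mass per unit area: PW = (1/g) Σ q̄ Δp, with q in kg/kg and Δp in Pa (1 kg/m² of water = 1 mm).
Layer 1015–750 hPa: Δp = 265 hPa = 26500 Pa, q̄ = 0.011 kg/kg → 0.011 × 26500 / 9.8 = 29.74 mm
Layer 750–650 hPa: Δp = 100 hPa = 10000 Pa, q̄ = 0.006 kg/kg → 0.006 × 10000 / 9.8 = 6.12 mm
Layer 650–300 hPa: Δp = 350 hPa = 35000 Pa, q̄ = 0.0021 kg/kg → 0.0021 × 35000 / 9.8 = 7.50 mm
Layer 300–200 hPa: Δp = 100 hPa = 10000 Pa, q̄ = 0.00037 kg/kg → 0.00037 × 10000 / 9.8 = 0.38 mm
PW = 29.74 + 6.12 + 7.50 + 0.38 = 43.74 ≈ 43.7 mm.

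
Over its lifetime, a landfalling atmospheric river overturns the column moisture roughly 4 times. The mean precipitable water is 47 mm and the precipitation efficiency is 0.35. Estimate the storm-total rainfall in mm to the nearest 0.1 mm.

Each cycle deposits ε × PW = 0.35 × 47 = 16.45 mm.
Over 4 cycles: 4 × 16.45 = 65.8 mm.

rainfall ≈ 65.8 mm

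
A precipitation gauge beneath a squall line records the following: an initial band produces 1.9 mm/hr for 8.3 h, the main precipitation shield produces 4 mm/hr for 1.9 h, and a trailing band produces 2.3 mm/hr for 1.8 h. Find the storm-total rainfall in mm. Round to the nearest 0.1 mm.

Total = Σ Rᵢ Δtᵢ = 1.9 × 8.3 + 4 × 1.9 + 2.3 × 1.8
      = 15.77 + 7.6 + 4.14 = 27.5 mm.

total ≈ 27.5 mm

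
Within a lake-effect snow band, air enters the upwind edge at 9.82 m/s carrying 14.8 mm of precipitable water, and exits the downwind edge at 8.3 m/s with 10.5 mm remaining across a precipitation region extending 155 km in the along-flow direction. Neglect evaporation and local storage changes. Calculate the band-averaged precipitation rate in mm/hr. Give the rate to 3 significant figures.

R ≈ 1.35 mm/hr

Column moisture flux per unit crosswind length is F = V × PW.
Inflow: F_in = 9.82 × 14.8 = 145.336 mm·m/s
Outflow: F_out = 8.3 × 10.5 = 87.15 mm·m/s
Steady-state rate R = (F_in − F_out)/L = (145.336 − 87.15) / 155000 m = 3.754e-04 mm/s.
R = 3.754e-04 × 3600 = 1.35 mm/hr.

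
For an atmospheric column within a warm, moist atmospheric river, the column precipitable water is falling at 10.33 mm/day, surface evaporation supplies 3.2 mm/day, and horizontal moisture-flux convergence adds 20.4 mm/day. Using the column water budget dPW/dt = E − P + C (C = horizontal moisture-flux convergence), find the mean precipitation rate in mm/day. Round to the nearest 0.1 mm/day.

dPW/dt = -10.33 mm/day.
P = E + C − dPW/dt = 3.2 + (20.4) − (-10.33) = 33.9 mm/day.

P ≈ 33.9 mm/day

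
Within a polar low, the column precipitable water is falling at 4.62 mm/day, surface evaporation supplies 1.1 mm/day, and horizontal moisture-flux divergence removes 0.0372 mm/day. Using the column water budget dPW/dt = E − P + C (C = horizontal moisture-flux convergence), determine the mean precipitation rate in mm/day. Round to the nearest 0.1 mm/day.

P ≈ 5.7 mm/day

dPW/dt = -4.62 mm/day.
P = E + C − dPW/dt = 1.1 + (-0.0372) − (-4.62) = 5.7 mm/day.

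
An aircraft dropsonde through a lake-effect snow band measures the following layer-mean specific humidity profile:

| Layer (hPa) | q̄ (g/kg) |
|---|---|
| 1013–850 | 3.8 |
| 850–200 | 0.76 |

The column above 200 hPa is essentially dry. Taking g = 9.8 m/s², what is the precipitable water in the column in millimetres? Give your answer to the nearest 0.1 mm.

PW ≈ 11.4 mm

Precipitable water is the column-integrated vapour mass per unit area: PW = (1/g) Σ q̄ Δp, with q in kg/kg and Δp in Pa (1 kg/m² of water = 1 mm).
Layer 1013–850 hPa: Δp = 163 hPa = 16300 Pa, q̄ = 0.0038 kg/kg → 0.0038 × 16300 / 9.8 = 6.32 mm
Layer 850–200 hPa: Δp = 650 hPa = 65000 Pa, q̄ = 0.00076 kg/kg → 0.00076 × 65000 / 9.8 = 5.04 mm
PW = 6.32 + 5.04 = 11.36 ≈ 11.4 mm.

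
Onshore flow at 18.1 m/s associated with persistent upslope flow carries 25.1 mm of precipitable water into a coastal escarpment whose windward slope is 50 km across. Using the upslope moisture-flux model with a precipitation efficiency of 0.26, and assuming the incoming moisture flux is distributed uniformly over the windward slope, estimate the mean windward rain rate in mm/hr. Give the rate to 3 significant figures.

R ≈ 8.50 mm/hr

Incoming column moisture flux per unit ridge length: F = V × PW = 18.1 × 25.1 = 454.31 mm·m/s.
Spread over the 50 km slope with efficiency ε = 0.26: R = ε·F/W = 0.26 × 454.31 / 50000 m = 2.362e-03 mm/s.
R = 2.362e-03 × 3600 = 8.50 mm/hr.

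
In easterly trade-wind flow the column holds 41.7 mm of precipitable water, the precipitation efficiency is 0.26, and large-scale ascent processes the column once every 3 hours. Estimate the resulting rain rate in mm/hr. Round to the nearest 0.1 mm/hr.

R ≈ 3.6 mm/hr

Each overturning extracts ε × PW = 0.26 × 41.7 = 10.842 mm.
Rate = ε·PW / τ = 10.842 / 3 h = 3.6 mm/hr.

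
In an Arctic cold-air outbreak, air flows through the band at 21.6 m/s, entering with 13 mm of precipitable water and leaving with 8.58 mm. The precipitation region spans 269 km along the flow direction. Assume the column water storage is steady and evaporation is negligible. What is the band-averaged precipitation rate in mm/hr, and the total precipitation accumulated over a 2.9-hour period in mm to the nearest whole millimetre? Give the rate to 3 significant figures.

R ≈ 1.28 mm/hr; total ≈ 4 mm

Column moisture flux per unit crosswind length is F = V × PW.
Inflow: F_in = 21.6 × 13 = 280.8 mm·m/s
Outflow: F_out = 21.6 × 8.58 = 185.328 mm·m/s
Steady-state rate R = (F_in − F_out)/L = (280.8 − 185.328) / 269000 m = 3.549e-04 mm/s.
R = 3.549e-04 × 3600 = 1.28 mm/hr.
Over 2.9 h: total = 1.28 × 2.9 = 3.712 ≈ 4 mm.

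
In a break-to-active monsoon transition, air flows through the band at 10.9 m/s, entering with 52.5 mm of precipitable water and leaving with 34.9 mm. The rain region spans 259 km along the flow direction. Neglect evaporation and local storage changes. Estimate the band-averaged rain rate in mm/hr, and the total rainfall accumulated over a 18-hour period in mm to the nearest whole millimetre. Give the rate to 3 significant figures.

R ≈ 2.67 mm/hr; total ≈ 48 mm

Column moisture flux per unit crosswind length is F = V × PW.
Inflow: F_in = 10.9 × 52.5 = 572.25 mm·m/s
Outflow: F_out = 10.9 × 34.9 = 380.41 mm·m/s
Steady-state rate R = (F_in − F_out)/L = (572.25 − 380.41) / 259000 m = 7.407e-04 mm/s.
R = 7.407e-04 × 3600 = 2.67 mm/hr.
Over 18 h: total = 2.67 × 18 = 48.06 ≈ 48 mm.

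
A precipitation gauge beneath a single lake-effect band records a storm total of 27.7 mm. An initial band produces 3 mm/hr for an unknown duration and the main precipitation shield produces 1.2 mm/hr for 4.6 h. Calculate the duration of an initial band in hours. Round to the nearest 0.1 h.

duration ≈ 7.4 h

Known phases: 1.2 × 4.6 = 5.52 mm.
Remaining depth = 27.7 − 5.52 = 22.18 mm.
Duration = 22.18 / 3 = 7.4 h.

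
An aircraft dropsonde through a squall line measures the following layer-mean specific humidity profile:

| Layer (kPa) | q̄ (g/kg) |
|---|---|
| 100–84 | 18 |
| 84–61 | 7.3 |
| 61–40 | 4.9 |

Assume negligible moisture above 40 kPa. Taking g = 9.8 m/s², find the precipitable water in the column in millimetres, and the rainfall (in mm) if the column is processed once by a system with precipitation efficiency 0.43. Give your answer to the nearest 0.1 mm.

PW ≈ 57.0 mm; rainfall ≈ 24.5 mm

Precipitable water is the column-integrated vapour mass per unit area: PW = (1/g) Σ q̄ Δp, with q in kg/kg and Δp in Pa (1 kg/m² of water = 1 mm).
Layer 100–84 kPa: Δp = 160 hPa = 16000 Pa, q̄ = 0.018 kg/kg → 0.018 × 16000 / 9.8 = 29.39 mm
Layer 84–61 kPa: Δp = 230 hPa = 23000 Pa, q̄ = 0.0073 kg/kg → 0.0073 × 23000 / 9.8 = 17.13 mm
Layer 61–40 kPa: Δp = 210 hPa = 21000 Pa, q̄ = 0.0049 kg/kg → 0.0049 × 21000 / 9.8 = 10.50 mm
PW = 29.39 + 17.13 + 10.50 = 57.02 ≈ 57.0 mm.
Rainfall = ε × PW = 0.43 × 57.0 = 24.5 mm.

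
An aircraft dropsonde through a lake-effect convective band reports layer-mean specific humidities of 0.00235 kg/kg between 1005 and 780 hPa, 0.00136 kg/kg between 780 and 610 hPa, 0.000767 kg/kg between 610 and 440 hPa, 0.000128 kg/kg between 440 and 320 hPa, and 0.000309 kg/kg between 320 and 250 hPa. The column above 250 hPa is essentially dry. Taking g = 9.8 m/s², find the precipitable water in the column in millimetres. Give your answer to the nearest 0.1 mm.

PW ≈ 9.5 mm

Precipitable water is the column-integrated vapour mass per unit area: PW = (1/g) Σ q̄ Δp, with q in kg/kg and Δp in Pa (1 kg/m² of water = 1 mm).
Layer 1005–780 hPa: Δp = 225 hPa = 22500 Pa, q̄ = 0.00235 kg/kg → 0.00235 × 22500 / 9.8 = 5.40 mm
Layer 780–610 hPa: Δp = 170 hPa = 17000 Pa, q̄ = 0.00136 kg/kg → 0.00136 × 17000 / 9.8 = 2.36 mm
Layer 610–440 hPa: Δp = 170 hPa = 17000 Pa, q̄ = 0.000767 kg/kg → 0.000767 × 17000 / 9.8 = 1.33 mm
Layer 440–320 hPa: Δp = 120 hPa = 12000 Pa, q̄ = 0.000128 kg/kg → 0.000128 × 12000 / 9.8 = 0.16 mm
Layer 320–250 hPa: Δp = 70 hPa = 7000 Pa, q̄ = 0.000309 kg/kg → 0.000309 × 7000 / 9.8 = 0.22 mm
PW = 5.40 + 2.36 + 1.33 + 0.16 + 0.22 = 9.47 ≈ 9.5 mm.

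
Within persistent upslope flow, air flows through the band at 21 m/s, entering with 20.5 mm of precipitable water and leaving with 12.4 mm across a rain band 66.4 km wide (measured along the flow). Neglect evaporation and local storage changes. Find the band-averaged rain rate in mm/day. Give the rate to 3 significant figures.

Column moisture flux per unit crosswind length is F = V × PW.
Inflow: F_in = 21 × 20.5 = 430.5 mm·m/s
Outflow: F_out = 21 × 12.4 = 260.4 mm·m/s
Steady-state rate R = (F_in − F_out)/L = (430.5 − 260.4) / 66400 m = 2.562e-03 mm/s.
R = 2.562e-03 × 3600 × 24 = 221 mm/day.

R ≈ 221 mm/day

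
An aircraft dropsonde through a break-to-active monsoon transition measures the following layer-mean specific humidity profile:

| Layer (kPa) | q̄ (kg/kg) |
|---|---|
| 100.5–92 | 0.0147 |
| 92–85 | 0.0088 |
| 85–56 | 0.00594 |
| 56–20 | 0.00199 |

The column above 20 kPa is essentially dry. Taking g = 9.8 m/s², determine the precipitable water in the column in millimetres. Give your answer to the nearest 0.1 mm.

PW ≈ 43.9 mm

Precipitable water is the column-integrated vapour mass per unit area: PW = (1/g) Σ q̄ Δp, with q in kg/kg and Δp in Pa (1 kg/m² of water = 1 mm).
Layer 100.5–92 kPa: Δp = 85 hPa = 8500 Pa, q̄ = 0.0147 kg/kg → 0.0147 × 8500 / 9.8 = 12.75 mm
Layer 92–85 kPa: Δp = 70 hPa = 7000 Pa, q̄ = 0.0088 kg/kg → 0.0088 × 7000 / 9.8 = 6.29 mm
Layer 85–56 kPa: Δp = 290 hPa = 29000 Pa, q̄ = 0.00594 kg/kg → 0.00594 × 29000 / 9.8 = 17.58 mm
Layer 56–20 kPa: Δp = 360 hPa = 36000 Pa, q̄ = 0.00199 kg/kg → 0.00199 × 36000 / 9.8 = 7.31 mm
PW = 12.75 + 6.29 + 17.58 + 7.31 = 43.93 ≈ 43.9 mm.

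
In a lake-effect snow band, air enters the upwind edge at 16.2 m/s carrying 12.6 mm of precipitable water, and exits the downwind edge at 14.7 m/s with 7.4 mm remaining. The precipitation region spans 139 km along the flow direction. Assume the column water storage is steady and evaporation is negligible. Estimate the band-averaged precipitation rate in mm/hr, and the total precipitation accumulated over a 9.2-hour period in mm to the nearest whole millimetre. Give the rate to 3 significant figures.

R ≈ 2.47 mm/hr; total ≈ 23 mm

Column moisture flux per unit crosswind length is F = V × PW.
Inflow: F_in = 16.2 × 12.6 = 204.12 mm·m/s
Outflow: F_out = 14.7 × 7.4 = 108.78 mm·m/s
Steady-state rate R = (F_in − F_out)/L = (204.12 − 108.78) / 139000 m = 6.859e-04 mm/s.
R = 6.859e-04 × 3600 = 2.47 mm/hr.
Over 9.2 h: total = 2.47 × 9.2 = 22.724 ≈ 23 mm.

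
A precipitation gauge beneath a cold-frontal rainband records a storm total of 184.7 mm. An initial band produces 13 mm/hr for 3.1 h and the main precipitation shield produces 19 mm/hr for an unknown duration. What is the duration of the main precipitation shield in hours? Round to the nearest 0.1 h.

Known phases: 13 × 3.1 = 40.3 mm.
Remaining depth = 184.7 − 40.3 = 144.4 mm.
Duration = 144.4 / 19 = 7.6 h.

duration ≈ 7.6 h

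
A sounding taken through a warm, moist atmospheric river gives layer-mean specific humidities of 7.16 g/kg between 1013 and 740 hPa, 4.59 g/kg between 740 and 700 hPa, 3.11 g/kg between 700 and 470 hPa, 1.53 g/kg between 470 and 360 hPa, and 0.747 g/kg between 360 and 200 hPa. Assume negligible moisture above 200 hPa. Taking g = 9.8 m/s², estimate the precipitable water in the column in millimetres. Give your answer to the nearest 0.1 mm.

PW ≈ 32.1 mm

Precipitable water is the column-integrated vapour mass per unit area: PW = (1/g) Σ q̄ Δp, with q in kg/kg and Δp in Pa (1 kg/m² of water = 1 mm).
Layer 1013–740 hPa: Δp = 273 hPa = 27300 Pa, q̄ = 0.00716 kg/kg → 0.00716 × 27300 / 9.8 = 19.95 mm
Layer 740–700 hPa: Δp = 40 hPa = 4000 Pa, q̄ = 0.00459 kg/kg → 0.00459 × 4000 / 9.8 = 1.87 mm
Layer 700–470 hPa: Δp = 230 hPa = 23000 Pa, q̄ = 0.00311 kg/kg → 0.00311 × 23000 / 9.8 = 7.30 mm
Layer 470–360 hPa: Δp = 110 hPa = 11000 Pa, q̄ = 0.00153 kg/kg → 0.00153 × 11000 / 9.8 = 1.72 mm
Layer 360–200 hPa: Δp = 160 hPa = 16000 Pa, q̄ = 0.000747 kg/kg → 0.000747 × 16000 / 9.8 = 1.22 mm
PW = 19.95 + 1.87 + 7.30 + 1.72 + 1.22 = 32.06 ≈ 32.1 mm.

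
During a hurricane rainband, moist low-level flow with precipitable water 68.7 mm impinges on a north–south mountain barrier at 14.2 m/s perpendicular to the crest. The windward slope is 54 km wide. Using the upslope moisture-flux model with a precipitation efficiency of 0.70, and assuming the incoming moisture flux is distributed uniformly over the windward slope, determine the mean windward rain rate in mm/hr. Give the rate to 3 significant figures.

R ≈ 45.5 mm/hr

Incoming column moisture flux per unit ridge length: F = V × PW = 14.2 × 68.7 = 975.54 mm·m/s.
Spread over the 54 km slope with efficiency ε = 0.70: R = ε·F/W = 0.70 × 975.54 / 54000 m = 1.265e-02 mm/s.
R = 1.265e-02 × 3600 = 45.5 mm/hr.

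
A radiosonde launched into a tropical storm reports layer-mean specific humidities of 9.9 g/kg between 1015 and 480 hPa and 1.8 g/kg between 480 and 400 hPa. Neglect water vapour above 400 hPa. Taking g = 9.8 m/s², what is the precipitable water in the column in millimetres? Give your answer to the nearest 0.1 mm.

Precipitable water is the column-integrated vapour mass per unit area: PW = (1/g) Σ q̄ Δp, with q in kg/kg and Δp in Pa (1 kg/m² of water = 1 mm).
Layer 1015–480 hPa: Δp = 535 hPa = 53500 Pa, q̄ = 0.0099 kg/kg → 0.0099 × 53500 / 9.8 = 54.05 mm
Layer 480–400 hPa: Δp = 80 hPa = 8000 Pa, q̄ = 0.0018 kg/kg → 0.0018 × 8000 / 9.8 = 1.47 mm
PW = 54.05 + 1.47 = 55.52 ≈ 55.5 mm.

PW ≈ 55.5 mm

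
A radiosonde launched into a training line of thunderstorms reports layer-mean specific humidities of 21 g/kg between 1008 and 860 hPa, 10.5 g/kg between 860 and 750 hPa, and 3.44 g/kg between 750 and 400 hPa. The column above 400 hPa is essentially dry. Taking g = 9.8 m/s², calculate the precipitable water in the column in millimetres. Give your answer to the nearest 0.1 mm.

Precipitable water is the column-integrated vapour mass per unit area: PW = (1/g) Σ q̄ Δp, with q in kg/kg and Δp in Pa (1 kg/m² of water = 1 mm).
Layer 1008–860 hPa: Δp = 148 hPa = 14800 Pa, q̄ = 0.021 kg/kg → 0.021 × 14800 / 9.8 = 31.71 mm
Layer 860–750 hPa: Δp = 110 hPa = 11000 Pa, q̄ = 0.0105 kg/kg → 0.0105 × 11000 / 9.8 = 11.79 mm
Layer 750–400 hPa: Δp = 350 hPa = 35000 Pa, q̄ = 0.00344 kg/kg → 0.00344 × 35000 / 9.8 = 12.29 mm
PW = 31.71 + 11.79 + 12.29 = 55.79 ≈ 55.8 mm.

PW ≈ 55.8 mm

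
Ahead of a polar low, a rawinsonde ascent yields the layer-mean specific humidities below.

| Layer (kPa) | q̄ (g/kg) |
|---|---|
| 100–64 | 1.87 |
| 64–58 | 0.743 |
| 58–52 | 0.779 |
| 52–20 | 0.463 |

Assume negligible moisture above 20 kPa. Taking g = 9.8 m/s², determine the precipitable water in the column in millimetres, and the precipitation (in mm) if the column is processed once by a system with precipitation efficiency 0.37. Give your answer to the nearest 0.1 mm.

Precipitable water is the column-integrated vapour mass per unit area: PW = (1/g) Σ q̄ Δp, with q in kg/kg and Δp in Pa (1 kg/m² of water = 1 mm).
Layer 100–64 kPa: Δp = 360 hPa = 36000 Pa, q̄ = 0.00187 kg/kg → 0.00187 × 36000 / 9.8 = 6.87 mm
Layer 64–58 kPa: Δp = 60 hPa = 6000 Pa, q̄ = 0.000743 kg/kg → 0.000743 × 6000 / 9.8 = 0.45 mm
Layer 58–52 kPa: Δp = 60 hPa = 6000 Pa, q̄ = 0.000779 kg/kg → 0.000779 × 6000 / 9.8 = 0.48 mm
Layer 52–20 kPa: Δp = 320 hPa = 32000 Pa, q̄ = 0.000463 kg/kg → 0.000463 × 32000 / 9.8 = 1.51 mm
PW = 6.87 + 0.45 + 0.48 + 1.51 = 9.31 ≈ 9.3 mm.
Precipitation = ε × PW = 0.37 × 9.3 = 3.4 mm.

PW ≈ 9.3 mm; precipitation ≈ 3.4 mm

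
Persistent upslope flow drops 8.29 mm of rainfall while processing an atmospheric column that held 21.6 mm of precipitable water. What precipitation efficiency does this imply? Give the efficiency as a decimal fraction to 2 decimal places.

ε = rainfall / PW = 8.29 / 21.6 = 0.38.

ε ≈ 0.38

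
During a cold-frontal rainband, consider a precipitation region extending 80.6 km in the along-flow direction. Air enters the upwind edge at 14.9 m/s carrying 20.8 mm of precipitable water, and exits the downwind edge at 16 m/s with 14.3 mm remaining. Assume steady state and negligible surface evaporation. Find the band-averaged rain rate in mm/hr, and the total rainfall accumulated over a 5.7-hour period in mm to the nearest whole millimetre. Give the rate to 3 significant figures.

R ≈ 3.62 mm/hr; total ≈ 21 mm

Column moisture flux per unit crosswind length is F = V × PW.
Inflow: F_in = 14.9 × 20.8 = 309.92 mm·m/s
Outflow: F_out = 16 × 14.3 = 228.8 mm·m/s
Steady-state rate R = (F_in − F_out)/L = (309.92 − 228.8) / 80600 m = 1.006e-03 mm/s.
R = 1.006e-03 × 3600 = 3.62 mm/hr.
Over 5.7 h: total = 3.62 × 5.7 = 20.634 ≈ 21 mm.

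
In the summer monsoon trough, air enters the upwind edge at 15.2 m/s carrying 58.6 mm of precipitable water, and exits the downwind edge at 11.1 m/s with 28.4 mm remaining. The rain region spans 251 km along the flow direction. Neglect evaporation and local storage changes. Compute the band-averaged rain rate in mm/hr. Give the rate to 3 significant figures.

R ≈ 8.25 mm/hr

Column moisture flux per unit crosswind length is F = V × PW.
Inflow: F_in = 15.2 × 58.6 = 890.72 mm·m/s
Outflow: F_out = 11.1 × 28.4 = 315.24 mm·m/s
Steady-state rate R = (F_in − F_out)/L = (890.72 − 315.24) / 251000 m = 2.293e-03 mm/s.
R = 2.293e-03 × 3600 = 8.25 mm/hr.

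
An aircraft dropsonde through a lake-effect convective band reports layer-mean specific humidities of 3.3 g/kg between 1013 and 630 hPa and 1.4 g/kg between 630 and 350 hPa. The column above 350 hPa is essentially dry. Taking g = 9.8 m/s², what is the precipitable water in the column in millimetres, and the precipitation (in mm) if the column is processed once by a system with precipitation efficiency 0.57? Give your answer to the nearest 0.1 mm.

PW ≈ 16.9 mm; precipitation ≈ 9.6 mm

Precipitable water is the column-integrated vapour mass per unit area: PW = (1/g) Σ q̄ Δp, with q in kg/kg and Δp in Pa (1 kg/m² of water = 1 mm).
Layer 1013–630 hPa: Δp = 383 hPa = 38300 Pa, q̄ = 0.0033 kg/kg → 0.0033 × 38300 / 9.8 = 12.90 mm
Layer 630–350 hPa: Δp = 280 hPa = 28000 Pa, q̄ = 0.0014 kg/kg → 0.0014 × 28000 / 9.8 = 4.00 mm
PW = 12.90 + 4.00 = 16.90 ≈ 16.9 mm.
Precipitation = ε × PW = 0.57 × 16.9 = 9.6 mm.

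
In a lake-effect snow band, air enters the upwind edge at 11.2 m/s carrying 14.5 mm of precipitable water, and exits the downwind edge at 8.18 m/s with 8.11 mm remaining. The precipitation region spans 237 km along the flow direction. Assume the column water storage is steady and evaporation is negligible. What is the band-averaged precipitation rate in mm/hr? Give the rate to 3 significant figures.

Column moisture flux per unit crosswind length is F = V × PW.
Inflow: F_in = 11.2 × 14.5 = 162.4 mm·m/s
Outflow: F_out = 8.18 × 8.11 = 66.3398 mm·m/s
Steady-state rate R = (F_in − F_out)/L = (162.4 − 66.3398) / 237000 m = 4.053e-04 mm/s.
R = 4.053e-04 × 3600 = 1.46 mm/hr.

R ≈ 1.46 mm/hr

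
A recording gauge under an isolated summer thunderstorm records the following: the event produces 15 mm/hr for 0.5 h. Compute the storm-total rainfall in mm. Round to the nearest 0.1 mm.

Total = Σ Rᵢ Δtᵢ = 15 × 0.5
      = 7.5 = 7.5 mm.

total ≈ 7.5 mm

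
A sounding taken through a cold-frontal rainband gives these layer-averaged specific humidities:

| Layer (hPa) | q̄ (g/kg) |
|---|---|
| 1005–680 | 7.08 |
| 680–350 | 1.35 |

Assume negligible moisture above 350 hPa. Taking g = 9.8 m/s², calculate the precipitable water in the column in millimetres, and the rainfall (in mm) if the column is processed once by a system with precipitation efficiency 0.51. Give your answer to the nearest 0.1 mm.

Precipitable water is the column-integrated vapour mass per unit area: PW = (1/g) Σ q̄ Δp, with q in kg/kg and Δp in Pa (1 kg/m² of water = 1 mm).
Layer 1005–680 hPa: Δp = 325 hPa = 32500 Pa, q̄ = 0.00708 kg/kg → 0.00708 × 32500 / 9.8 = 23.48 mm
Layer 680–350 hPa: Δp = 330 hPa = 33000 Pa, q̄ = 0.00135 kg/kg → 0.00135 × 33000 / 9.8 = 4.55 mm
PW = 23.48 + 4.55 = 28.03 ≈ 28.0 mm.
Rainfall = ε × PW = 0.51 × 28.0 = 14.3 mm.

PW ≈ 28.0 mm; rainfall ≈ 14.3 mm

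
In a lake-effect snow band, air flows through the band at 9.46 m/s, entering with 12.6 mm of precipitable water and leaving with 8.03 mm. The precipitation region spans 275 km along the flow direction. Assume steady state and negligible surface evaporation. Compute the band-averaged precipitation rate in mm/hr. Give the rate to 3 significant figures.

Column moisture flux per unit crosswind length is F = V × PW.
Inflow: F_in = 9.46 × 12.6 = 119.196 mm·m/s
Outflow: F_out = 9.46 × 8.03 = 75.9638 mm·m/s
Steady-state rate R = (F_in − F_out)/L = (119.196 − 75.9638) / 275000 m = 1.572e-04 mm/s.
R = 1.572e-04 × 3600 = 0.566 mm/hr.

R ≈ 0.566 mm/hr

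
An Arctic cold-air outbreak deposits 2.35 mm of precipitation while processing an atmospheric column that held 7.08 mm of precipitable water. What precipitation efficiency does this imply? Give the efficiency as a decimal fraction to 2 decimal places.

ε ≈ 0.33

ε = precipitation / PW = 2.35 / 7.08 = 0.33.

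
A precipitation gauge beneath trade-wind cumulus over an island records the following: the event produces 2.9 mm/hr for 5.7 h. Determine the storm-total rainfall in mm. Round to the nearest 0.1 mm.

Total = Σ Rᵢ Δtᵢ = 2.9 × 5.7
      = 16.53 = 16.5 mm.

total ≈ 16.5 mm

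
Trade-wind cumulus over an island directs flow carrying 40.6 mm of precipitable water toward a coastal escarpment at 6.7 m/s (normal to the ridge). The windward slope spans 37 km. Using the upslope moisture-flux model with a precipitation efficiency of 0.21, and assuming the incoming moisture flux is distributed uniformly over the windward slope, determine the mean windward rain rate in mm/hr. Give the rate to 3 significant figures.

Incoming column moisture flux per unit ridge length: F = V × PW = 6.7 × 40.6 = 272.02 mm·m/s.
Spread over the 37 km slope with efficiency ε = 0.21: R = ε·F/W = 0.21 × 272.02 / 37000 m = 1.544e-03 mm/s.
R = 1.544e-03 × 3600 = 5.56 mm/hr.

R ≈ 5.56 mm/hr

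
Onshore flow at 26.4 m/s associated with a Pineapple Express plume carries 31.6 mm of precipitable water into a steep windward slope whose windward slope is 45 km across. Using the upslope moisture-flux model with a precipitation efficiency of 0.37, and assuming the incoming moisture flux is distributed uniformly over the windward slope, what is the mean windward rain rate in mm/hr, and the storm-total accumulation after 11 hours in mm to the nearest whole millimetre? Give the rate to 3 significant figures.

R ≈ 24.7 mm/hr; total ≈ 272 mm

Incoming column moisture flux per unit ridge length: F = V × PW = 26.4 × 31.6 = 834.24 mm·m/s.
Spread over the 45 km slope with efficiency ε = 0.37: R = ε·F/W = 0.37 × 834.24 / 45000 m = 6.859e-03 mm/s.
R = 6.859e-03 × 3600 = 24.7 mm/hr.
Over 11 h: total = 24.7 × 11 = 271.7 ≈ 272 mm.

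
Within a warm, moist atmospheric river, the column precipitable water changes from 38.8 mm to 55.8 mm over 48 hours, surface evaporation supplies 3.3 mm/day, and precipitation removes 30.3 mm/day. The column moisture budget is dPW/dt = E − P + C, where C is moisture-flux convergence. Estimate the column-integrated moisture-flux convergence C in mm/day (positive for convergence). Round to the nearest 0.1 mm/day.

C ≈ 35.5 mm/day

dPW/dt = (55.8 − 38.8) mm / (48/24 day) = +8.500 mm/day.
C = dPW/dt − E + P = (+8.500) − 3.3 + 30.3 = 35.5 mm/day.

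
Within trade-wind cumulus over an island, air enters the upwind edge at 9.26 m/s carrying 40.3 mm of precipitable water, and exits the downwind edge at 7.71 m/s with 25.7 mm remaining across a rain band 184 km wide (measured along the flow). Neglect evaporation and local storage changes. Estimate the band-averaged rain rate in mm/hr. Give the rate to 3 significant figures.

R ≈ 3.42 mm/hr

Column moisture flux per unit crosswind length is F = V × PW.
Inflow: F_in = 9.26 × 40.3 = 373.178 mm·m/s
Outflow: F_out = 7.71 × 25.7 = 198.147 mm·m/s
Steady-state rate R = (F_in − F_out)/L = (373.178 − 198.147) / 184000 m = 9.513e-04 mm/s.
R = 9.513e-04 × 3600 = 3.42 mm/hr.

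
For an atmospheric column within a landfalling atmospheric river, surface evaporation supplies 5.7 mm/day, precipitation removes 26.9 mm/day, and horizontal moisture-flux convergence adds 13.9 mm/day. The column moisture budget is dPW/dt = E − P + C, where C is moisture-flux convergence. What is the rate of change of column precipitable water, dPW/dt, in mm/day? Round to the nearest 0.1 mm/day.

dPW/dt ≈ -7.3 mm/day

dPW/dt = E − P + C = 5.7 − 26.9 + (13.9) = -7.3 mm/day.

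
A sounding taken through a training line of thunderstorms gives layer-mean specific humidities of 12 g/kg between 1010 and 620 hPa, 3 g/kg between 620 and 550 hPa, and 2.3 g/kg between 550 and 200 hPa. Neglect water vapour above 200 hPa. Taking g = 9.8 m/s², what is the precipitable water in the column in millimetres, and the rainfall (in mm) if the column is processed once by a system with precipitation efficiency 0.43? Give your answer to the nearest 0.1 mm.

Precipitable water is the column-integrated vapour mass per unit area: PW = (1/g) Σ q̄ Δp, with q in kg/kg and Δp in Pa (1 kg/m² of water = 1 mm).
Layer 1010–620 hPa: Δp = 390 hPa = 39000 Pa, q̄ = 0.012 kg/kg → 0.012 × 39000 / 9.8 = 47.76 mm
Layer 620–550 hPa: Δp = 70 hPa = 7000 Pa, q̄ = 0.003 kg/kg → 0.003 × 7000 / 9.8 = 2.14 mm
Layer 550–200 hPa: Δp = 350 hPa = 35000 Pa, q̄ = 0.0023 kg/kg → 0.0023 × 35000 / 9.8 = 8.21 mm
PW = 47.76 + 2.14 + 8.21 = 58.11 ≈ 58.1 mm.
Rainfall = ε × PW = 0.43 × 58.1 = 25.0 mm.

PW ≈ 58.1 mm; rainfall ≈ 25.0 mm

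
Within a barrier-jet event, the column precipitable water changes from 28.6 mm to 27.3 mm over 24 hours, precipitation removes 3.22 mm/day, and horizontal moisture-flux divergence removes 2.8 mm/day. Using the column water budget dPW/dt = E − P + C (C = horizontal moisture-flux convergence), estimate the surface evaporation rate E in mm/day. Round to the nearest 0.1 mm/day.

dPW/dt = (27.3 − 28.6) mm / (24/24 day) = -1.300 mm/day.
E = dPW/dt + P − C = (-1.300) + 3.22 − (-2.8) = 4.7 mm/day.

E ≈ 4.7 mm/day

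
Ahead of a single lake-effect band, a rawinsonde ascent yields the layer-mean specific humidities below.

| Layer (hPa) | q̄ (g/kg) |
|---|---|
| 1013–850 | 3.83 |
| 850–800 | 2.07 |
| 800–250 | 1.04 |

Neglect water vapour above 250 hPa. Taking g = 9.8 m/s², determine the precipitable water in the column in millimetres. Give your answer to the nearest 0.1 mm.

PW ≈ 13.3 mm

Precipitable water is the column-integrated vapour mass per unit area: PW = (1/g) Σ q̄ Δp, with q in kg/kg and Δp in Pa (1 kg/m² of water = 1 mm).
Layer 1013–850 hPa: Δp = 163 hPa = 16300 Pa, q̄ = 0.00383 kg/kg → 0.00383 × 16300 / 9.8 = 6.37 mm
Layer 850–800 hPa: Δp = 50 hPa = 5000 Pa, q̄ = 0.00207 kg/kg → 0.00207 × 5000 / 9.8 = 1.06 mm
Layer 800–250 hPa: Δp = 550 hPa = 55000 Pa, q̄ = 0.00104 kg/kg → 0.00104 × 55000 / 9.8 = 5.84 mm
PW = 6.37 + 1.06 + 5.84 = 13.27 ≈ 13.3 mm.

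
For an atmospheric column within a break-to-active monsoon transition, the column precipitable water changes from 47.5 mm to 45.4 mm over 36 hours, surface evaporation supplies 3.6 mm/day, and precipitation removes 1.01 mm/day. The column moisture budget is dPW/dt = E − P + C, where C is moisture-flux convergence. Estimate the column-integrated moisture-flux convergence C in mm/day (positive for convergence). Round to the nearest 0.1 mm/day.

dPW/dt = (45.4 − 47.5) mm / (36/24 day) = -1.400 mm/day.
C = dPW/dt − E + P = (-1.400) − 3.6 + 1.01 = -4.0 mm/day.

C ≈ -4.0 mm/day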